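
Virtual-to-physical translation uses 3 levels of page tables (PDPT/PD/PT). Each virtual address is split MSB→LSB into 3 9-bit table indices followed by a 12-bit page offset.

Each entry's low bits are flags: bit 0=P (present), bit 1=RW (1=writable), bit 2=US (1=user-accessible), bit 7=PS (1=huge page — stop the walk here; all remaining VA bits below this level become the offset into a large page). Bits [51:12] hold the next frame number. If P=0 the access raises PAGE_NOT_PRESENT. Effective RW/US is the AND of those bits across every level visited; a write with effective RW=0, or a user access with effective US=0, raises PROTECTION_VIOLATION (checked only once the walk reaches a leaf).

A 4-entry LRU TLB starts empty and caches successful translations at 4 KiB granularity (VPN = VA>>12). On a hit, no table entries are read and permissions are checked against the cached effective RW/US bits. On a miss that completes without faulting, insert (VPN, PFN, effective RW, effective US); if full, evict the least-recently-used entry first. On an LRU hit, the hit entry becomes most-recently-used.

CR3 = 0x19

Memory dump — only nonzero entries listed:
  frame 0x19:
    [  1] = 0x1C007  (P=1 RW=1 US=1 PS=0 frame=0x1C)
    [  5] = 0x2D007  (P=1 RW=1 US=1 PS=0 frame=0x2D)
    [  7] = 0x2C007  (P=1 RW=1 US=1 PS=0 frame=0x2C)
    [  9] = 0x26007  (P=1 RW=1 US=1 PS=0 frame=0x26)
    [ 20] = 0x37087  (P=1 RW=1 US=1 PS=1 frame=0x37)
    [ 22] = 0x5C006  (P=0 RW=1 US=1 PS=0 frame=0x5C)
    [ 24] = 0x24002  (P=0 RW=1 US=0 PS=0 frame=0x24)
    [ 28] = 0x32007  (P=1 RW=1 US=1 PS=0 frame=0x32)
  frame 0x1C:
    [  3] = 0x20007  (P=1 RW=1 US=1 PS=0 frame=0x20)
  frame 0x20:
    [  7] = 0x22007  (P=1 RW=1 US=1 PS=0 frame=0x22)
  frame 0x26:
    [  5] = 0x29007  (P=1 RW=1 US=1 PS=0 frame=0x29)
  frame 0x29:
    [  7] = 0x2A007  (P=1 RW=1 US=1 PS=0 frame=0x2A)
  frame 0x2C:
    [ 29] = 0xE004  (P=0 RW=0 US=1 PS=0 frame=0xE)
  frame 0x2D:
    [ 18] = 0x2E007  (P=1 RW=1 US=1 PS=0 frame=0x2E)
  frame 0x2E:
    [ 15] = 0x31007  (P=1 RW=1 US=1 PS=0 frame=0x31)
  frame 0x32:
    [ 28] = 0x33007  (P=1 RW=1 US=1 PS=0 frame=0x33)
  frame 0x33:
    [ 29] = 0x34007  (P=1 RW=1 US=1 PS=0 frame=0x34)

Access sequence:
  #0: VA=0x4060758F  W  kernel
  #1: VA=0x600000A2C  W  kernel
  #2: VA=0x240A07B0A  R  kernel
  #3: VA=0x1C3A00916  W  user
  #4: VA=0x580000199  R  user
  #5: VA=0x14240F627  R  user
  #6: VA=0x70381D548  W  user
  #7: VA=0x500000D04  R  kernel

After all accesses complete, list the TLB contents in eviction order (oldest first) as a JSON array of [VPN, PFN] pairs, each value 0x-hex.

Per-access translation:
#0 VA=0x4060758F (w,kernel):
  [0] read 0x19 idx=1: raw=0x1C007 flags P=1 W=1 U=1 S=0
  [1] read 0x1C idx=3: raw=0x20007 flags P=1 W=1 U=1 S=0
  [2] read 0x20 idx=7: raw=0x22007 flags P=1 W=1 U=1 S=0
  ✓ 0x2258F  — 3 lookups
#1 VA=0x600000A2C (w,kernel):
  [0] read 0x19 idx=24: raw=0x24002 flags P=0 W=1 U=0 S=0
  → PAGE_NOT_PRESENT  (1 entries read)
#2 VA=0x240A07B0A (r,kernel):
  [0] read 0x19 idx=9: raw=0x26007 flags P=1 W=1 U=1 S=0
  [1] read 0x26 idx=5: raw=0x29007 flags P=1 W=1 U=1 S=0
  [2] read 0x29 idx=7: raw=0x2A007 flags P=1 W=1 U=1 S=0
  ✓ 0x2AB0A  — 3 lookups
#3 VA=0x1C3A00916 (w,user):
  [0] read 0x19 idx=7: raw=0x2C007 flags P=1 W=1 U=1 S=0
  [1] read 0x2C idx=29: raw=0xE004 flags P=0 W=0 U=1 S=0
  → PAGE_NOT_PRESENT  (2 entries read)
#4 VA=0x580000199 (r,user):
  [0] read 0x19 idx=22: raw=0x5C006 flags P=0 W=1 U=1 S=0
  → PAGE_NOT_PRESENT  (1 entries read)
#5 VA=0x14240F627 (r,user):
  [0] read 0x19 idx=5: raw=0x2D007 flags P=1 W=1 U=1 S=0
  [1] read 0x2D idx=18: raw=0x2E007 flags P=1 W=1 U=1 S=0
  [2] read 0x2E idx=15: raw=0x31007 flags P=1 W=1 U=1 S=0
  ✓ 0x31627  — 3 lookups
#6 VA=0x70381D548 (w,user):
  [0] read 0x19 idx=28: raw=0x32007 flags P=1 W=1 U=1 S=0
  [1] read 0x32 idx=28: raw=0x33007 flags P=1 W=1 U=1 S=0
  [2] read 0x33 idx=29: raw=0x34007 flags P=1 W=1 U=1 S=0
  ✓ 0x34548  — 3 lookups
#7 VA=0x500000D04 (r,kernel):
  [0] read 0x19 idx=20: raw=0x37087 flags P=1 W=1 U=1 S=1
  ✓ 0x37D04 (huge @L0)  — 1 lookups

TLB: [["0x240A07", "0x2A"], ["0x14240F", "0x31"], ["0x70381D", "0x34"], ["0x500000", "0x37"]]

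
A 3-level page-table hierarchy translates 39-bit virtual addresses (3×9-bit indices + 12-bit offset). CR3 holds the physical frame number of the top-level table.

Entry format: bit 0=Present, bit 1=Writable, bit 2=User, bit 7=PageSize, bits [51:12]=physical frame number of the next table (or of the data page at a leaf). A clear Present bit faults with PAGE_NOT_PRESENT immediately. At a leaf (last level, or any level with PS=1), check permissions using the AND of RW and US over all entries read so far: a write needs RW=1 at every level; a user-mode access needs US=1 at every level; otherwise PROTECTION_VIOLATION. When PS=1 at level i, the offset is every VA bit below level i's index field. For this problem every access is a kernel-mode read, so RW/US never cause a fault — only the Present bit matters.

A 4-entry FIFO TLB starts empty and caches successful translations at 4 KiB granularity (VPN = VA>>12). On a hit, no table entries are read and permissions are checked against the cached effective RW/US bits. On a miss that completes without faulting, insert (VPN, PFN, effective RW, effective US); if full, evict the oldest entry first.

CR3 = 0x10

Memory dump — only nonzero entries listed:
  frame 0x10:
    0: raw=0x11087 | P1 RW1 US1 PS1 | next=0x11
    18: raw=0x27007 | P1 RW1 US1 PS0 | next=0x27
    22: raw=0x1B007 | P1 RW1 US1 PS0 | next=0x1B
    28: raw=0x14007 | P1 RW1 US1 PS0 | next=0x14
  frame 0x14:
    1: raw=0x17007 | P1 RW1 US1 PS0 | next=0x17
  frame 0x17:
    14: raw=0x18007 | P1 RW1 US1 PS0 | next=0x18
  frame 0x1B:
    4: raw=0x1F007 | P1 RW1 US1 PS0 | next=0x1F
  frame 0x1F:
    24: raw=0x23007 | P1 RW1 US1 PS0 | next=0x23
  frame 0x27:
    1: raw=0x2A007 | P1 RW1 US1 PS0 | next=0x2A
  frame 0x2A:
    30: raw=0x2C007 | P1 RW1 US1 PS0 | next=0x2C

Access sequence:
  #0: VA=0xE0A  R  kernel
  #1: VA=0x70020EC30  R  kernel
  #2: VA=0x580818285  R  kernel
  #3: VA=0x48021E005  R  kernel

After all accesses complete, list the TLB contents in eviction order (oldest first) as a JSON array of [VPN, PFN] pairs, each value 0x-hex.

Walk each access:
#0 VA=0xE0A (r,kernel):
  L0 @0x10[0] → 0x11087  P=1,RW=1,US=1,PS=1
  ⇒ phys 0x11E0A (huge @L0)  [1 reads]
#1 VA=0x70020EC30 (r,kernel):
  L0 @0x10[28] → 0x14007  P=1,RW=1,US=1,PS=0
  L1 @0x14[1] → 0x17007  P=1,RW=1,US=1,PS=0
  L2 @0x17[14] → 0x18007  P=1,RW=1,US=1,PS=0
  ⇒ phys 0x18C30  [3 reads]
#2 VA=0x580818285 (r,kernel):
  L0 @0x10[22] → 0x1B007  P=1,RW=1,US=1,PS=0
  L1 @0x1B[4] → 0x1F007  P=1,RW=1,US=1,PS=0
  L2 @0x1F[24] → 0x23007  P=1,RW=1,US=1,PS=0
  ⇒ phys 0x23285  [3 reads]
#3 VA=0x48021E005 (r,kernel):
  L0 @0x10[18] → 0x27007  P=1,RW=1,US=1,PS=0
  L1 @0x27[1] → 0x2A007  P=1,RW=1,US=1,PS=0
  L2 @0x2A[30] → 0x2C007  P=1,RW=1,US=1,PS=0
  ⇒ phys 0x2C005  [3 reads]

TLB: [["0x0", "0x11"], ["0x70020E", "0x18"], ["0x580818", "0x23"], ["0x48021E", "0x2C"]]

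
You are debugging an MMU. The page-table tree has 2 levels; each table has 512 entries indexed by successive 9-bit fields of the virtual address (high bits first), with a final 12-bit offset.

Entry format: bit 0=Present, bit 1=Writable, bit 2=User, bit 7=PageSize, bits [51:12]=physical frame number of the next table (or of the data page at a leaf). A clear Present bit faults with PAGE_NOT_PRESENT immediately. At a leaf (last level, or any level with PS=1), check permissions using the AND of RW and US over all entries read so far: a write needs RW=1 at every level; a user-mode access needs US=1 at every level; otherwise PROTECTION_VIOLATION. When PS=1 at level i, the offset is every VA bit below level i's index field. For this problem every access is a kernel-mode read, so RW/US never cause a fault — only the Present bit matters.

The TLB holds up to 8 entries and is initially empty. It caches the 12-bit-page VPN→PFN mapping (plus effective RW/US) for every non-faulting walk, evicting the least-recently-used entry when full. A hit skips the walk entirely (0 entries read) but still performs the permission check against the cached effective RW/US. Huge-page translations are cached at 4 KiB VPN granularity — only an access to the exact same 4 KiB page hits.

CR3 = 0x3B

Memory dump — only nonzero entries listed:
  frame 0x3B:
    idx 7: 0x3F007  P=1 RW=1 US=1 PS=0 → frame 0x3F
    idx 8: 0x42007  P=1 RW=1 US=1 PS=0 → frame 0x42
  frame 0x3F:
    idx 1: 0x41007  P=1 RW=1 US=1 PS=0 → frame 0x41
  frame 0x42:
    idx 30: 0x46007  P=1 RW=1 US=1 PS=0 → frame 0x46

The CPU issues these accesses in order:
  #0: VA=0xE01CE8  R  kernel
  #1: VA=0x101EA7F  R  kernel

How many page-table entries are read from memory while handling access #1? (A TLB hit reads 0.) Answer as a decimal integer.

Per-access translation:
#0 VA=0xE01CE8 (r,kernel):
  lvl0: tbl 0x3B, slot 7 ⇒ 0x3F007 (P1/RW1/US1/PS0)
  lvl1: tbl 0x3F, slot 1 ⇒ 0x41007 (P1/RW1/US1/PS0)
  ⇒ phys 0x41CE8  [2 reads]
#1 VA=0x101EA7F (r,kernel):
  lvl0: tbl 0x3B, slot 8 ⇒ 0x42007 (P1/RW1/US1/PS0)
  lvl1: tbl 0x42, slot 30 ⇒ 0x46007 (P1/RW1/US1/PS0)
  ⇒ phys 0x46A7F  [2 reads]

Entries read for #1: 2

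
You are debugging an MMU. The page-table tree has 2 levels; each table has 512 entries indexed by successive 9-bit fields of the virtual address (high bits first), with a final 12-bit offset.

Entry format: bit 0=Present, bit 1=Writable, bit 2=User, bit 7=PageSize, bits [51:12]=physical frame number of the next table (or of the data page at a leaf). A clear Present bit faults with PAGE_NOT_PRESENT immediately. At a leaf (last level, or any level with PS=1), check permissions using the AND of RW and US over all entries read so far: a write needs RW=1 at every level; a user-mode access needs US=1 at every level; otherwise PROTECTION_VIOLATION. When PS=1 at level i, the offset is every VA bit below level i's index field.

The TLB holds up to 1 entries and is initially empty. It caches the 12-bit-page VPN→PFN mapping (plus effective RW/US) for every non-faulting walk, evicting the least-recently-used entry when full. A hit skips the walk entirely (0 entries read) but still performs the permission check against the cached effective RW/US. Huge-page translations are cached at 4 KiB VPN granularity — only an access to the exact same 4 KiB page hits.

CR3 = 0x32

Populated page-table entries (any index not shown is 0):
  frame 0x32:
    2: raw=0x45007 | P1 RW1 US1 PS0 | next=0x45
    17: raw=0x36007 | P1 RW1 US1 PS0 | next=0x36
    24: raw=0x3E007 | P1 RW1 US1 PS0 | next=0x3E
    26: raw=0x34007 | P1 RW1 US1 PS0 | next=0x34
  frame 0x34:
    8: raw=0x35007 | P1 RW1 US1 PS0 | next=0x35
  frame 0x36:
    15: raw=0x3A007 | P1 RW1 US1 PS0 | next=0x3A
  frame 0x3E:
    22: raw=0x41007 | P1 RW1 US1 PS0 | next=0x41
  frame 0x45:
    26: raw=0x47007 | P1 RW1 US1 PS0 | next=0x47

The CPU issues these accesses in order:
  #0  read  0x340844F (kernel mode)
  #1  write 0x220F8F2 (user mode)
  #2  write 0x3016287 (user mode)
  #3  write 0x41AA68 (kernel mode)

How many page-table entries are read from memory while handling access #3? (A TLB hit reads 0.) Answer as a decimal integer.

Walk each access:
#0 VA=0x340844F (r,kernel):
  lvl0: tbl 0x32, slot 26 ⇒ 0x34007 (P1/RW1/US1/PS0)
  lvl1: tbl 0x34, slot 8 ⇒ 0x35007 (P1/RW1/US1/PS0)
  ⇒ phys 0x3544F  [2 reads]
#1 VA=0x220F8F2 (w,user):
  lvl0: tbl 0x32, slot 17 ⇒ 0x36007 (P1/RW1/US1/PS0)
  lvl1: tbl 0x36, slot 15 ⇒ 0x3A007 (P1/RW1/US1/PS0)
  ⇒ phys 0x3A8F2  [2 reads]
#2 VA=0x3016287 (w,user):
  lvl0: tbl 0x32, slot 24 ⇒ 0x3E007 (P1/RW1/US1/PS0)
  lvl1: tbl 0x3E, slot 22 ⇒ 0x41007 (P1/RW1/US1/PS0)
  ⇒ phys 0x41287  [2 reads]
#3 VA=0x41AA68 (w,kernel):
  lvl0: tbl 0x32, slot 2 ⇒ 0x45007 (P1/RW1/US1/PS0)
  lvl1: tbl 0x45, slot 26 ⇒ 0x47007 (P1/RW1/US1/PS0)
  ⇒ phys 0x47A68  [2 reads]

Entries read for #3: 2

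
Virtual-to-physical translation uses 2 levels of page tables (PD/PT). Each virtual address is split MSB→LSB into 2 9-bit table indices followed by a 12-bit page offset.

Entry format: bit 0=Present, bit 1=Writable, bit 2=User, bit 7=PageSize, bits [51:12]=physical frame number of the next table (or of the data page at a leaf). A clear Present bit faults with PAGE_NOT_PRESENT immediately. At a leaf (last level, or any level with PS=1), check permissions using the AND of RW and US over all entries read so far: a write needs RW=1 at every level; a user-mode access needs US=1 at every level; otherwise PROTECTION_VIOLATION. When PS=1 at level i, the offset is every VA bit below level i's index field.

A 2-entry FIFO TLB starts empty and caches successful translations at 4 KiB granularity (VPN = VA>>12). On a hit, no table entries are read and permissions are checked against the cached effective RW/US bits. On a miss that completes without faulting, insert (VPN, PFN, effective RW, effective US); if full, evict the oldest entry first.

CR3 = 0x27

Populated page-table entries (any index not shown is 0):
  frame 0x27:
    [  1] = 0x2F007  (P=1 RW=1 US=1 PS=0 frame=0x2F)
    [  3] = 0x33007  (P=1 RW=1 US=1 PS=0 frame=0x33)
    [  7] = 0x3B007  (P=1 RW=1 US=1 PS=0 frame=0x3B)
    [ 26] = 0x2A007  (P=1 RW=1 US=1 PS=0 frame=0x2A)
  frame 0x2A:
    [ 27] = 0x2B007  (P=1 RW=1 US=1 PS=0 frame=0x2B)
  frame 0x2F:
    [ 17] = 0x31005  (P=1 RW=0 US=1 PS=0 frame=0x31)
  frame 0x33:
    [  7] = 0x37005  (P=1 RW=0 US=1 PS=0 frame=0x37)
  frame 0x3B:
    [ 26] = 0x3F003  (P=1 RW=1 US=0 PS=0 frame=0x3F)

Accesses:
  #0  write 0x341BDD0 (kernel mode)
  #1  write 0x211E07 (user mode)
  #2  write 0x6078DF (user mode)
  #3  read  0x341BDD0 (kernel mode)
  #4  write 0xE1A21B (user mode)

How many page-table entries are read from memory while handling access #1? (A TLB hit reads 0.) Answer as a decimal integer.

Trace:
#0 VA=0x341BDD0 (w,kernel):
  [0] read 0x27 idx=26: raw=0x2A007 flags P=1 W=1 U=1 S=0
  [1] read 0x2A idx=27: raw=0x2B007 flags P=1 W=1 U=1 S=0
  ⇒ phys 0x2BDD0  [2 reads]
#1 VA=0x211E07 (w,user):
  [0] read 0x27 idx=1: raw=0x2F007 flags P=1 W=1 U=1 S=0
  [1] read 0x2F idx=17: raw=0x31005 flags P=1 W=0 U=1 S=0
  ✗ PROTECTION_VIOLATION  [2 reads]
#2 VA=0x6078DF (w,user):
  [0] read 0x27 idx=3: raw=0x33007 flags P=1 W=1 U=1 S=0
  [1] read 0x33 idx=7: raw=0x37005 flags P=1 W=0 U=1 S=0
  ✗ PROTECTION_VIOLATION  [2 reads]
#3 VA=0x341BDD0 (r,kernel):
  TLB hit vpn=0x341B → PA=0x2BDD0
#4 VA=0xE1A21B (w,user):
  [0] read 0x27 idx=7: raw=0x3B007 flags P=1 W=1 U=1 S=0
  [1] read 0x3B idx=26: raw=0x3F003 flags P=1 W=1 U=0 S=0
  ✗ PROTECTION_VIOLATION  [2 reads]

Entries read for #1: 2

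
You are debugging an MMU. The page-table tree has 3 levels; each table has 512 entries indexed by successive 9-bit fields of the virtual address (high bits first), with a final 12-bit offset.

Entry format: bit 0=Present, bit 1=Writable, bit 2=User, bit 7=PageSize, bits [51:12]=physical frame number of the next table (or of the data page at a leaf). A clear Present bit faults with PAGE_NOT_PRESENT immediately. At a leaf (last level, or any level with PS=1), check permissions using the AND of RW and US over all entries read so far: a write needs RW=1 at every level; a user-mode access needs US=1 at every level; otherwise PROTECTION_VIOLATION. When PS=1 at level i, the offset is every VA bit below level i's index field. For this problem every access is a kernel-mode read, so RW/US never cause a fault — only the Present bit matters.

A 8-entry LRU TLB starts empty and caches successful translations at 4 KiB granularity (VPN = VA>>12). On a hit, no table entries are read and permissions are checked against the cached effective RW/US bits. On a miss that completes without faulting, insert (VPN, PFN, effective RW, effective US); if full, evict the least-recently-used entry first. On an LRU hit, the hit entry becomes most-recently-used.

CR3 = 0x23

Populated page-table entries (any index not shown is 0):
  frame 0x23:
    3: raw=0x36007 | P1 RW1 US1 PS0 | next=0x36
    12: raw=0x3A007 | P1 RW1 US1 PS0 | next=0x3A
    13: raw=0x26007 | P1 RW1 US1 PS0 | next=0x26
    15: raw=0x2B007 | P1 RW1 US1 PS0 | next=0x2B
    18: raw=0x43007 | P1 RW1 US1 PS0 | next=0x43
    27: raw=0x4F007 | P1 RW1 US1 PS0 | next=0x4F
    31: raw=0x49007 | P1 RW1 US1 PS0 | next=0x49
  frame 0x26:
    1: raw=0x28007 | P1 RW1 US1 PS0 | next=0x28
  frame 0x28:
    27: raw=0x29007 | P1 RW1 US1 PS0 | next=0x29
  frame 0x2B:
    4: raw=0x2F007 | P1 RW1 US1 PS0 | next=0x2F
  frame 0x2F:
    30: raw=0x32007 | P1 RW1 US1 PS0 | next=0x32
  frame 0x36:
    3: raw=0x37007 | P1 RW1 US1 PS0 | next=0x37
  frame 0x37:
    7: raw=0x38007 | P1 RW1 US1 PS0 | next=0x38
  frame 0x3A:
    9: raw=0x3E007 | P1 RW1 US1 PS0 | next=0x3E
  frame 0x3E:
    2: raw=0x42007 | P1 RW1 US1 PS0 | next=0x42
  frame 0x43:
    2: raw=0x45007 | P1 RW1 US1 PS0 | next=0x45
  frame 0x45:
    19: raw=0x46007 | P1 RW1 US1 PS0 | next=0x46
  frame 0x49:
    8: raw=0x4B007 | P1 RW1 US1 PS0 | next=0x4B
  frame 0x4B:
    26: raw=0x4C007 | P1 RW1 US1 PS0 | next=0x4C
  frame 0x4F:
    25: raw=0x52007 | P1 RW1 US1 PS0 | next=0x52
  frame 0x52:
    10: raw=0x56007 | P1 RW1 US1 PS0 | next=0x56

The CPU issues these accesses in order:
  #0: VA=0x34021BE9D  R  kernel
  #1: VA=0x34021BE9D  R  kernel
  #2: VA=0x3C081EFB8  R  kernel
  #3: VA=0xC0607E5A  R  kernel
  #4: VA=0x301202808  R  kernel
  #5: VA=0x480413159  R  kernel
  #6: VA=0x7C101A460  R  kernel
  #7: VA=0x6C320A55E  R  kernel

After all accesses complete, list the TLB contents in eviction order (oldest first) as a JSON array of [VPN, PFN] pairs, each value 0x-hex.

Walk each access:
#0 VA=0x34021BE9D (r,kernel):
  lvl0: tbl 0x23, slot 13 ⇒ 0x26007 (P1/RW1/US1/PS0)
  lvl1: tbl 0x26, slot 1 ⇒ 0x28007 (P1/RW1/US1/PS0)
  lvl2: tbl 0x28, slot 27 ⇒ 0x29007 (P1/RW1/US1/PS0)
  → PA=0x29E9D  (3 entries read)
#1 VA=0x34021BE9D (r,kernel):
  TLB hit vpn=0x34021B → PA=0x29E9D
#2 VA=0x3C081EFB8 (r,kernel):
  lvl0: tbl 0x23, slot 15 ⇒ 0x2B007 (P1/RW1/US1/PS0)
  lvl1: tbl 0x2B, slot 4 ⇒ 0x2F007 (P1/RW1/US1/PS0)
  lvl2: tbl 0x2F, slot 30 ⇒ 0x32007 (P1/RW1/US1/PS0)
  → PA=0x32FB8  (3 entries read)
#3 VA=0xC0607E5A (r,kernel):
  lvl0: tbl 0x23, slot 3 ⇒ 0x36007 (P1/RW1/US1/PS0)
  lvl1: tbl 0x36, slot 3 ⇒ 0x37007 (P1/RW1/US1/PS0)
  lvl2: tbl 0x37, slot 7 ⇒ 0x38007 (P1/RW1/US1/PS0)
  → PA=0x38E5A  (3 entries read)
#4 VA=0x301202808 (r,kernel):
  lvl0: tbl 0x23, slot 12 ⇒ 0x3A007 (P1/RW1/US1/PS0)
  lvl1: tbl 0x3A, slot 9 ⇒ 0x3E007 (P1/RW1/US1/PS0)
  lvl2: tbl 0x3E, slot 2 ⇒ 0x42007 (P1/RW1/US1/PS0)
  → PA=0x42808  (3 entries read)
#5 VA=0x480413159 (r,kernel):
  lvl0: tbl 0x23, slot 18 ⇒ 0x43007 (P1/RW1/US1/PS0)
  lvl1: tbl 0x43, slot 2 ⇒ 0x45007 (P1/RW1/US1/PS0)
  lvl2: tbl 0x45, slot 19 ⇒ 0x46007 (P1/RW1/US1/PS0)
  → PA=0x46159  (3 entries read)
#6 VA=0x7C101A460 (r,kernel):
  lvl0: tbl 0x23, slot 31 ⇒ 0x49007 (P1/RW1/US1/PS0)
  lvl1: tbl 0x49, slot 8 ⇒ 0x4B007 (P1/RW1/US1/PS0)
  lvl2: tbl 0x4B, slot 26 ⇒ 0x4C007 (P1/RW1/US1/PS0)
  → PA=0x4C460  (3 entries read)
#7 VA=0x6C320A55E (r,kernel):
  lvl0: tbl 0x23, slot 27 ⇒ 0x4F007 (P1/RW1/US1/PS0)
  lvl1: tbl 0x4F, slot 25 ⇒ 0x52007 (P1/RW1/US1/PS0)
  lvl2: tbl 0x52, slot 10 ⇒ 0x56007 (P1/RW1/US1/PS0)
  → PA=0x5655E  (3 entries read)

TLB: [["0x34021B", "0x29"], ["0x3C081E", "0x32"], ["0xC0607", "0x38"], ["0x301202", "0x42"], ["0x480413", "0x46"], ["0x7C101A", "0x4C"], ["0x6C320A", "0x56"]]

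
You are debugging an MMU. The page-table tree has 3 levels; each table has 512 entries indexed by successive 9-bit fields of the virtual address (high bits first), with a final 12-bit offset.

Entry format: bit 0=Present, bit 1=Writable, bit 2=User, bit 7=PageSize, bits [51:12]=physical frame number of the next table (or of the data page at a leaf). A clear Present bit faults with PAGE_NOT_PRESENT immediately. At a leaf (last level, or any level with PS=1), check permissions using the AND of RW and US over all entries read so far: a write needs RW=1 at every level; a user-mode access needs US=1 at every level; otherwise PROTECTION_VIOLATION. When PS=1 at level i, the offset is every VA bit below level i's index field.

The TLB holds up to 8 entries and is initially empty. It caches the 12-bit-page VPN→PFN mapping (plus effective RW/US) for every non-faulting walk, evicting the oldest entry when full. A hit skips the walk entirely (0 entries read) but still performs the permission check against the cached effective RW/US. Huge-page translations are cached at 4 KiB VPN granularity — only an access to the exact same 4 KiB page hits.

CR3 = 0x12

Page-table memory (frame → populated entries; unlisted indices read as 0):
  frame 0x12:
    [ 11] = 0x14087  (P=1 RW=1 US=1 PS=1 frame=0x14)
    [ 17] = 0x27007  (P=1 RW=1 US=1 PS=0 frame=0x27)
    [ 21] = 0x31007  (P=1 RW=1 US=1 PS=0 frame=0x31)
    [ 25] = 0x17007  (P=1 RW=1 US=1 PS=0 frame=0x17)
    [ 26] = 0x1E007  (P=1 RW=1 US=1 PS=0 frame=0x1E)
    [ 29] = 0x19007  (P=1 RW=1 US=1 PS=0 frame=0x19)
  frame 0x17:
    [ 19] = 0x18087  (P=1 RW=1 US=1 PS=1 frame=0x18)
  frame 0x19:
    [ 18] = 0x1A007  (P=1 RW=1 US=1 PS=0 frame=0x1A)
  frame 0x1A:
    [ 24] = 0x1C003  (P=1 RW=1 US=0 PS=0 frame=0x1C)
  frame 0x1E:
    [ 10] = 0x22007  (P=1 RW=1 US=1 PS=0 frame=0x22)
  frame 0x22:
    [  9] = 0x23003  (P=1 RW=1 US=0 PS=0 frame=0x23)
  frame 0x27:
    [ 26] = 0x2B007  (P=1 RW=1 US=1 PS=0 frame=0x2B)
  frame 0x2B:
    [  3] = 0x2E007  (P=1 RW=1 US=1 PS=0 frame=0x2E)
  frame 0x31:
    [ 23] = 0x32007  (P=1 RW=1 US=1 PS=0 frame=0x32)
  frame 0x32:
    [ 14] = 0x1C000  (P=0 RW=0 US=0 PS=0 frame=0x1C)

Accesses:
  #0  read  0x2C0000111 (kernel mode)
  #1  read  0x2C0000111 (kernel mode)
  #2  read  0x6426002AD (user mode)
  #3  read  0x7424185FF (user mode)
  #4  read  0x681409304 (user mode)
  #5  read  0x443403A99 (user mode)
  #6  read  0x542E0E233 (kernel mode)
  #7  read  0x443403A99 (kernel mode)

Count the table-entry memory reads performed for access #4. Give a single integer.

Walk each access:
#0 VA=0x2C0000111 (r,kernel):
  L0 @0x12[11] → 0x14087  P=1,RW=1,US=1,PS=1
  ✓ 0x14111 (huge @L0)  — 1 lookups
#1 VA=0x2C0000111 (r,kernel):
  TLB hit vpn=0x2C0000 → PA=0x14111
#2 VA=0x6426002AD (r,user):
  L0 @0x12[25] → 0x17007  P=1,RW=1,US=1,PS=0
  L1 @0x17[19] → 0x18087  P=1,RW=1,US=1,PS=1
  ✓ 0x182AD (huge @L1)  — 2 lookups
#3 VA=0x7424185FF (r,user):
  L0 @0x12[29] → 0x19007  P=1,RW=1,US=1,PS=0
  L1 @0x19[18] → 0x1A007  P=1,RW=1,US=1,PS=0
  L2 @0x1A[24] → 0x1C003  P=1,RW=1,US=0,PS=0
  ✗ PROTECTION_VIOLATION  [3 reads]
#4 VA=0x681409304 (r,user):
  L0 @0x12[26] → 0x1E007  P=1,RW=1,US=1,PS=0
  L1 @0x1E[10] → 0x22007  P=1,RW=1,US=1,PS=0
  L2 @0x22[9] → 0x23003  P=1,RW=1,US=0,PS=0
  ✗ PROTECTION_VIOLATION  [3 reads]
#5 VA=0x443403A99 (r,user):
  L0 @0x12[17] → 0x27007  P=1,RW=1,US=1,PS=0
  L1 @0x27[26] → 0x2B007  P=1,RW=1,US=1,PS=0
  L2 @0x2B[3] → 0x2E007  P=1,RW=1,US=1,PS=0
  ✓ 0x2EA99  — 3 lookups
#6 VA=0x542E0E233 (r,kernel):
  L0 @0x12[21] → 0x31007  P=1,RW=1,US=1,PS=0
  L1 @0x31[23] → 0x32007  P=1,RW=1,US=1,PS=0
  L2 @0x32[14] → 0x1C000  P=0,RW=0,US=0,PS=0
  ✗ PAGE_NOT_PRESENT  [3 reads]
#7 VA=0x443403A99 (r,kernel):
  TLB hit vpn=0x443403 → PA=0x2EA99

Entries read for #4: 3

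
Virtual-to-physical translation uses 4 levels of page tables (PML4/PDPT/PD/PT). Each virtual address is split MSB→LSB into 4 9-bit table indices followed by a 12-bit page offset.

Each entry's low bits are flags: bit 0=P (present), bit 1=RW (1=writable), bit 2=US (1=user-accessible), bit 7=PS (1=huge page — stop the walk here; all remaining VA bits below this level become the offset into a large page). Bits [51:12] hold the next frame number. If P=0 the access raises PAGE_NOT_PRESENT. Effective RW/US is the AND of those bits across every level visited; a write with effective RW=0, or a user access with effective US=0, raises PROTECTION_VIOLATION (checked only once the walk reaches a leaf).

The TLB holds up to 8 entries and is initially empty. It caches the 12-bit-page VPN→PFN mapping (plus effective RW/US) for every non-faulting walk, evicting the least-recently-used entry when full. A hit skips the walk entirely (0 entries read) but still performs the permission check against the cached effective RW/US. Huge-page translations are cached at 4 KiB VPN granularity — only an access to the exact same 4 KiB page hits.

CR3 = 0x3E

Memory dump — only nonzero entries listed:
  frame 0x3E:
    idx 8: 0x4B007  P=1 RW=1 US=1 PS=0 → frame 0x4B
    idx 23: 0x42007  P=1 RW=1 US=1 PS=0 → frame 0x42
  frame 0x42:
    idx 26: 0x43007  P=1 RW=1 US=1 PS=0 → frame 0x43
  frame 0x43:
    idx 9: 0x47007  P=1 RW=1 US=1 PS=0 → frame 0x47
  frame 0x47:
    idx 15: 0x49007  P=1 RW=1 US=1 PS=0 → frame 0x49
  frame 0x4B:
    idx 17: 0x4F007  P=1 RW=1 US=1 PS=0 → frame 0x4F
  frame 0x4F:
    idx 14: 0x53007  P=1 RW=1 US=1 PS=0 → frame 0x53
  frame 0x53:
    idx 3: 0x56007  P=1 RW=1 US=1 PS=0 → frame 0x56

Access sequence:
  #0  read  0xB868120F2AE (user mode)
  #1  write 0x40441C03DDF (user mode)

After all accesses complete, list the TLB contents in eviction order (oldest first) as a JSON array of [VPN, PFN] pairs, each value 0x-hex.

Trace:
#0 VA=0xB868120F2AE (r,user):
  [0] read 0x3E idx=23: raw=0x42007 flags P=1 W=1 U=1 S=0
  [1] read 0x42 idx=26: raw=0x43007 flags P=1 W=1 U=1 S=0
  [2] read 0x43 idx=9: raw=0x47007 flags P=1 W=1 U=1 S=0
  [3] read 0x47 idx=15: raw=0x49007 flags P=1 W=1 U=1 S=0
  → PA=0x492AE  (4 entries read)
#1 VA=0x40441C03DDF (w,user):
  [0] read 0x3E idx=8: raw=0x4B007 flags P=1 W=1 U=1 S=0
  [1] read 0x4B idx=17: raw=0x4F007 flags P=1 W=1 U=1 S=0
  [2] read 0x4F idx=14: raw=0x53007 flags P=1 W=1 U=1 S=0
  [3] read 0x53 idx=3: raw=0x56007 flags P=1 W=1 U=1 S=0
  → PA=0x56DDF  (4 entries read)

TLB: [["0xB868120F", "0x49"], ["0x40441C03", "0x56"]]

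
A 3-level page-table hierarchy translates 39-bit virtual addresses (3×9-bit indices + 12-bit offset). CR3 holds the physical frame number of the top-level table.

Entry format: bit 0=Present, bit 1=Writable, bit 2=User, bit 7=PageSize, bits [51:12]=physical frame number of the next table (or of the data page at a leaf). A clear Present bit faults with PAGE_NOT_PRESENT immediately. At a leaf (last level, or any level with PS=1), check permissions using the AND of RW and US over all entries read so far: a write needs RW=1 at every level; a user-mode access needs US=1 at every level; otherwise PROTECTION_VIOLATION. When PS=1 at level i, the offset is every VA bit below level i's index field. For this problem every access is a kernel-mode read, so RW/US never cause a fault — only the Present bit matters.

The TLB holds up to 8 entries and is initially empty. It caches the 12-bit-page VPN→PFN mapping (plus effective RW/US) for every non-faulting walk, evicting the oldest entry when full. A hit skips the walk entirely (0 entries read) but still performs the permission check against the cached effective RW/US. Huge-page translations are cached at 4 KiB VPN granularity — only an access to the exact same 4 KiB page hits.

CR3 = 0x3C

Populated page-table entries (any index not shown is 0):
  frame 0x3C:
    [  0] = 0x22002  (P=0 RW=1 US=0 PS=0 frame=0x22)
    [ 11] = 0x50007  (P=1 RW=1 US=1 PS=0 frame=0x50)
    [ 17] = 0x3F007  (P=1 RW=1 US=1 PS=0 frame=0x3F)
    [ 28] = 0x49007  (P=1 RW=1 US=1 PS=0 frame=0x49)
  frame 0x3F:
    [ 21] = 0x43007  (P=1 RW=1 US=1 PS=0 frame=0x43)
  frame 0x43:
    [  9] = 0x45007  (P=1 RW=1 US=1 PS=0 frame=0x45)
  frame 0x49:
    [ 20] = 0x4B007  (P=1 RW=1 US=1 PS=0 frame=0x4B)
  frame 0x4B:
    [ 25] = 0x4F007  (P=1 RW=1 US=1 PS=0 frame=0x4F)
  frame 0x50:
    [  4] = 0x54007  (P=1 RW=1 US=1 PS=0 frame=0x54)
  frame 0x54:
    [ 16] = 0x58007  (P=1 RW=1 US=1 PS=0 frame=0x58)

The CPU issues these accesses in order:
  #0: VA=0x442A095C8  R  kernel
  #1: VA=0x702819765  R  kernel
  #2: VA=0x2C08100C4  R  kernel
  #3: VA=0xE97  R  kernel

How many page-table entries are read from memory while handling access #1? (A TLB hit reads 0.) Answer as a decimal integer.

Trace:
#0 VA=0x442A095C8 (r,kernel):
  lvl0: tbl 0x3C, slot 17 ⇒ 0x3F007 (P1/RW1/US1/PS0)
  lvl1: tbl 0x3F, slot 21 ⇒ 0x43007 (P1/RW1/US1/PS0)
  lvl2: tbl 0x43, slot 9 ⇒ 0x45007 (P1/RW1/US1/PS0)
  ⇒ phys 0x455C8  [3 reads]
#1 VA=0x702819765 (r,kernel):
  lvl0: tbl 0x3C, slot 28 ⇒ 0x49007 (P1/RW1/US1/PS0)
  lvl1: tbl 0x49, slot 20 ⇒ 0x4B007 (P1/RW1/US1/PS0)
  lvl2: tbl 0x4B, slot 25 ⇒ 0x4F007 (P1/RW1/US1/PS0)
  ⇒ phys 0x4F765  [3 reads]
#2 VA=0x2C08100C4 (r,kernel):
  lvl0: tbl 0x3C, slot 11 ⇒ 0x50007 (P1/RW1/US1/PS0)
  lvl1: tbl 0x50, slot 4 ⇒ 0x54007 (P1/RW1/US1/PS0)
  lvl2: tbl 0x54, slot 16 ⇒ 0x58007 (P1/RW1/US1/PS0)
  ⇒ phys 0x580C4  [3 reads]
#3 VA=0xE97 (r,kernel):
  lvl0: tbl 0x3C, slot 0 ⇒ 0x22002 (P0/RW1/US0/PS0)
  → PAGE_NOT_PRESENT  (1 entries read)

Entries read for #1: 3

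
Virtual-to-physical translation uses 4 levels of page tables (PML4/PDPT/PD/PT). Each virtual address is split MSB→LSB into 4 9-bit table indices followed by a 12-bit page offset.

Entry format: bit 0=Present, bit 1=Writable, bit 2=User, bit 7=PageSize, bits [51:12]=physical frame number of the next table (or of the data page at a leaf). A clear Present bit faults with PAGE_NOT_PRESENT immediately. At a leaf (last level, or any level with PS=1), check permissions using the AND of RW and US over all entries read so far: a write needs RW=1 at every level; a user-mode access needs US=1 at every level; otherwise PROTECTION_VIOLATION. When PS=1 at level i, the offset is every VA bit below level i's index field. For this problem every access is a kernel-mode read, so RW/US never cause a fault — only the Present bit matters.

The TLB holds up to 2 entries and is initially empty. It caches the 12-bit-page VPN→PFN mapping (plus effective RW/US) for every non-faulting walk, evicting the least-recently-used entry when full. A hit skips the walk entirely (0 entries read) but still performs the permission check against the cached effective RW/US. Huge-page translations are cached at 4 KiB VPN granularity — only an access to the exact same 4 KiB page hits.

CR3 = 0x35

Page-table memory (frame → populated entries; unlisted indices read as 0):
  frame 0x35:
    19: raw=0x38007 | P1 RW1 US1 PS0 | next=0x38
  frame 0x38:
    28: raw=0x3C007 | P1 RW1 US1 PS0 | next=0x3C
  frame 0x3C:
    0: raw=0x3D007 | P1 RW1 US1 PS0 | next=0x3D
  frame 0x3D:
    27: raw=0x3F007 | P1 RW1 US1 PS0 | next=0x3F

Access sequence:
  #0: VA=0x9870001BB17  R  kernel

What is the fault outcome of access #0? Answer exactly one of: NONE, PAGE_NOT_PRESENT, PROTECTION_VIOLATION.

Walk each access:
#0 VA=0x9870001BB17 (r,kernel):
  L0 @0x35[19] → 0x38007  P=1,RW=1,US=1,PS=0
  L1 @0x38[28] → 0x3C007  P=1,RW=1,US=1,PS=0
  L2 @0x3C[0] → 0x3D007  P=1,RW=1,US=1,PS=0
  L3 @0x3D[27] → 0x3F007  P=1,RW=1,US=1,PS=0
  ✓ 0x3FB17  — 4 lookups

Access #0 fault: NONE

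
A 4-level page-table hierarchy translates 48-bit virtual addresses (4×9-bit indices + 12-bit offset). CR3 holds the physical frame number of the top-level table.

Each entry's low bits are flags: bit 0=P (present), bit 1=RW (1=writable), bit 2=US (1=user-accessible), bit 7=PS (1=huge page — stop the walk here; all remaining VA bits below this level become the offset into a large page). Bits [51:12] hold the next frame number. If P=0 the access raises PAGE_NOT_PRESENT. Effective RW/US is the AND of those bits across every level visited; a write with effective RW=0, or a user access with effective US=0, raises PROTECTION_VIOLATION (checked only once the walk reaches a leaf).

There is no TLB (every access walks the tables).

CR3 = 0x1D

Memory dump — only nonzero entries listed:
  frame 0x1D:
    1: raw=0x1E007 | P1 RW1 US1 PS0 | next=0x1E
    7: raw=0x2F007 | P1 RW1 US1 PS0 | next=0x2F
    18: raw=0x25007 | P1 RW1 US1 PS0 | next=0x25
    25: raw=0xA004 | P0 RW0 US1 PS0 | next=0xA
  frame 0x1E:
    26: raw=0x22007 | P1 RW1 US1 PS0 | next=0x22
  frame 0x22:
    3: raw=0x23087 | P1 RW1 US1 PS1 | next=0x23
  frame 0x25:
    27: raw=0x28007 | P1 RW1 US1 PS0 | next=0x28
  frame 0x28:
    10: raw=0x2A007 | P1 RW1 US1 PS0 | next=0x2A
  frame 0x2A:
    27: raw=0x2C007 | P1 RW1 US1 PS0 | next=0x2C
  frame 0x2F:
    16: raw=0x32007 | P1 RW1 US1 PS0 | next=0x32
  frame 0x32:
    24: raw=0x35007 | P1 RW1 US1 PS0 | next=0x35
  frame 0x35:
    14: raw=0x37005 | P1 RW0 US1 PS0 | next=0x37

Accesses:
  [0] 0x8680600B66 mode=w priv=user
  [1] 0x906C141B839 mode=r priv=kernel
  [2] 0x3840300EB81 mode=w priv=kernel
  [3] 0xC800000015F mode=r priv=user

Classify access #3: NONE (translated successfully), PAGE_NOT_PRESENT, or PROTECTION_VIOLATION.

Walk each access:
#0 VA=0x8680600B66 (w,user):
  L0: frame=0x1D idx=1 entry=0x1E007 [P=1 RW=1 US=1 PS=0]
  L1: frame=0x1E idx=26 entry=0x22007 [P=1 RW=1 US=1 PS=0]
  L2: frame=0x22 idx=3 entry=0x23087 [P=1 RW=1 US=1 PS=1]
  → PA=0x23B66 (huge @L2)  (3 entries read)
#1 VA=0x906C141B839 (r,kernel):
  L0: frame=0x1D idx=18 entry=0x25007 [P=1 RW=1 US=1 PS=0]
  L1: frame=0x25 idx=27 entry=0x28007 [P=1 RW=1 US=1 PS=0]
  L2: frame=0x28 idx=10 entry=0x2A007 [P=1 RW=1 US=1 PS=0]
  L3: frame=0x2A idx=27 entry=0x2C007 [P=1 RW=1 US=1 PS=0]
  → PA=0x2C839  (4 entries read)
#2 VA=0x3840300EB81 (w,kernel):
  L0: frame=0x1D idx=7 entry=0x2F007 [P=1 RW=1 US=1 PS=0]
  L1: frame=0x2F idx=16 entry=0x32007 [P=1 RW=1 US=1 PS=0]
  L2: frame=0x32 idx=24 entry=0x35007 [P=1 RW=1 US=1 PS=0]
  L3: frame=0x35 idx=14 entry=0x37005 [P=1 RW=0 US=1 PS=0]
  → PROTECTION_VIOLATION  (4 entries read)
#3 VA=0xC800000015F (r,user):
  L0: frame=0x1D idx=25 entry=0xA004 [P=0 RW=0 US=1 PS=0]
  → PAGE_NOT_PRESENT  (1 entries read)

Access #3 fault: PAGE_NOT_PRESENT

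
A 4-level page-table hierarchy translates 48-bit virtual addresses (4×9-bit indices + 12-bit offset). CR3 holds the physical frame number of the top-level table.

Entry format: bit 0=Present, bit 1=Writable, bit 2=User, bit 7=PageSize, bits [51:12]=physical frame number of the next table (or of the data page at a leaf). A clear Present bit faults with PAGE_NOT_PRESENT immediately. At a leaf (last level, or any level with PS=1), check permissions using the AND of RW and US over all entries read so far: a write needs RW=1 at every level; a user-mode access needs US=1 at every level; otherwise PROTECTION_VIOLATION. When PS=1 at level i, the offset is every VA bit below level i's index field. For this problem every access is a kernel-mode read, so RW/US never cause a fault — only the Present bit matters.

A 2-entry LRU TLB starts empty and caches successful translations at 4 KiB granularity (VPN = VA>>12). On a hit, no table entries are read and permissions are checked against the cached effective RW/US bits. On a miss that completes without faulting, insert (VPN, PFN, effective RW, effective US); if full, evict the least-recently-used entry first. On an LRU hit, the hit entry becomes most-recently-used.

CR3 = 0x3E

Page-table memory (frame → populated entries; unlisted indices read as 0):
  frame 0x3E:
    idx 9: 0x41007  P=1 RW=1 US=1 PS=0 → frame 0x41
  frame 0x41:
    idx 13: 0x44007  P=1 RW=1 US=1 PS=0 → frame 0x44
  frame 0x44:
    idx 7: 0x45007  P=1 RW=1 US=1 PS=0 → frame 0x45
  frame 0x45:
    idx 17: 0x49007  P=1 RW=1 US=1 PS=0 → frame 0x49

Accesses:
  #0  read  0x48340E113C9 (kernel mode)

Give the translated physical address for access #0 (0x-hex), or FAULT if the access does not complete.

Walk each access:
#0 VA=0x48340E113C9 (r,kernel):
  L0: frame=0x3E idx=9 entry=0x41007 [P=1 RW=1 US=1 PS=0]
  L1: frame=0x41 idx=13 entry=0x44007 [P=1 RW=1 US=1 PS=0]
  L2: frame=0x44 idx=7 entry=0x45007 [P=1 RW=1 US=1 PS=0]
  L3: frame=0x45 idx=17 entry=0x49007 [P=1 RW=1 US=1 PS=0]
  ⇒ phys 0x493C9  [4 reads]

Access #0 PA: 0x493C9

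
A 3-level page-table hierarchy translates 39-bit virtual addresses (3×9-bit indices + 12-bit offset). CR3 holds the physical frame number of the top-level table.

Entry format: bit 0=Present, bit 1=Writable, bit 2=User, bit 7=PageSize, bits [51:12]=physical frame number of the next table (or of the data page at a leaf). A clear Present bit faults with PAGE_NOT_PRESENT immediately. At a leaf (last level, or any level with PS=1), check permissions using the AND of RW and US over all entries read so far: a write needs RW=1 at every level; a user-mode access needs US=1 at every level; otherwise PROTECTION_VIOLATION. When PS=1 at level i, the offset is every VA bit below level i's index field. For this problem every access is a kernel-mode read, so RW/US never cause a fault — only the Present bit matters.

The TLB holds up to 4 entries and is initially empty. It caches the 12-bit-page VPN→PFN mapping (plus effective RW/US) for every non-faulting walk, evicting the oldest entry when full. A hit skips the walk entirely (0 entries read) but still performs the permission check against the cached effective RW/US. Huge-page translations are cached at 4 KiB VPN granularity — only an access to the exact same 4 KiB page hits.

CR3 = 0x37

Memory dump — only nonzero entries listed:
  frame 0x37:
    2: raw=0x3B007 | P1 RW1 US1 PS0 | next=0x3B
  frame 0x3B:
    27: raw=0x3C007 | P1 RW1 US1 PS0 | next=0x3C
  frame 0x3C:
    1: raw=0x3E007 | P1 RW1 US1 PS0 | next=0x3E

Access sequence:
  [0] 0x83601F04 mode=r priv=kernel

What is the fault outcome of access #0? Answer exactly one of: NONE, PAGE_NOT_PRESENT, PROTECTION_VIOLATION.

Per-access translation:
#0 VA=0x83601F04 (r,kernel):
  lvl0: tbl 0x37, slot 2 ⇒ 0x3B007 (P1/RW1/US1/PS0)
  lvl1: tbl 0x3B, slot 27 ⇒ 0x3C007 (P1/RW1/US1/PS0)
  lvl2: tbl 0x3C, slot 1 ⇒ 0x3E007 (P1/RW1/US1/PS0)
  ⇒ phys 0x3EF04  [3 reads]

Access #0 fault: NONE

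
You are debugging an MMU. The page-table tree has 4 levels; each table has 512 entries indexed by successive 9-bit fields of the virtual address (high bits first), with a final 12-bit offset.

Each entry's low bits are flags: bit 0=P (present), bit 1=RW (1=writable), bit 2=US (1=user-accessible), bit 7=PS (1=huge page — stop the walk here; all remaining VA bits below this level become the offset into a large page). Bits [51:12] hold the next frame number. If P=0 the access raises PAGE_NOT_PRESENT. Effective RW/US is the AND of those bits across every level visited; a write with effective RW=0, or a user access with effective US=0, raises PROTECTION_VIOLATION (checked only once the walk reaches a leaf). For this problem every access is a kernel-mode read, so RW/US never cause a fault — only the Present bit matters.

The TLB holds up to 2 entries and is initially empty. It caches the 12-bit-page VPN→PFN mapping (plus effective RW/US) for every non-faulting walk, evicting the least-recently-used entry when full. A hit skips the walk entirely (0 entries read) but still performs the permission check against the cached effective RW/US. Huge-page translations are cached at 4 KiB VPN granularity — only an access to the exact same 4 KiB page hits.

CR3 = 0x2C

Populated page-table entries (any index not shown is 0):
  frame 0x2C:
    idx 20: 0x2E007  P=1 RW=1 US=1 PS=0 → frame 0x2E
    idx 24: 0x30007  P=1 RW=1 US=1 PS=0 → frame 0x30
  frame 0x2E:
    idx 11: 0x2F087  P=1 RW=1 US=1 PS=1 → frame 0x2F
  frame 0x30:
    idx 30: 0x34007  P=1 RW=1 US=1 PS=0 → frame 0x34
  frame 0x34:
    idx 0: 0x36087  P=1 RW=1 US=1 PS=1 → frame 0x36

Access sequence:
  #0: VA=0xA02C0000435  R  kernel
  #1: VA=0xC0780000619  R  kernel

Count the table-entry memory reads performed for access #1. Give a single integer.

Trace:
#0 VA=0xA02C0000435 (r,kernel):
  L0 @0x2C[20] → 0x2E007  P=1,RW=1,US=1,PS=0
  L1 @0x2E[11] → 0x2F087  P=1,RW=1,US=1,PS=1
  ⇒ phys 0x2F435 (huge @L1)  [2 reads]
#1 VA=0xC0780000619 (r,kernel):
  L0 @0x2C[24] → 0x30007  P=1,RW=1,US=1,PS=0
  L1 @0x30[30] → 0x34007  P=1,RW=1,US=1,PS=0
  L2 @0x34[0] → 0x36087  P=1,RW=1,US=1,PS=1
  ⇒ phys 0x36619 (huge @L2)  [3 reads]

Entries read for #1: 3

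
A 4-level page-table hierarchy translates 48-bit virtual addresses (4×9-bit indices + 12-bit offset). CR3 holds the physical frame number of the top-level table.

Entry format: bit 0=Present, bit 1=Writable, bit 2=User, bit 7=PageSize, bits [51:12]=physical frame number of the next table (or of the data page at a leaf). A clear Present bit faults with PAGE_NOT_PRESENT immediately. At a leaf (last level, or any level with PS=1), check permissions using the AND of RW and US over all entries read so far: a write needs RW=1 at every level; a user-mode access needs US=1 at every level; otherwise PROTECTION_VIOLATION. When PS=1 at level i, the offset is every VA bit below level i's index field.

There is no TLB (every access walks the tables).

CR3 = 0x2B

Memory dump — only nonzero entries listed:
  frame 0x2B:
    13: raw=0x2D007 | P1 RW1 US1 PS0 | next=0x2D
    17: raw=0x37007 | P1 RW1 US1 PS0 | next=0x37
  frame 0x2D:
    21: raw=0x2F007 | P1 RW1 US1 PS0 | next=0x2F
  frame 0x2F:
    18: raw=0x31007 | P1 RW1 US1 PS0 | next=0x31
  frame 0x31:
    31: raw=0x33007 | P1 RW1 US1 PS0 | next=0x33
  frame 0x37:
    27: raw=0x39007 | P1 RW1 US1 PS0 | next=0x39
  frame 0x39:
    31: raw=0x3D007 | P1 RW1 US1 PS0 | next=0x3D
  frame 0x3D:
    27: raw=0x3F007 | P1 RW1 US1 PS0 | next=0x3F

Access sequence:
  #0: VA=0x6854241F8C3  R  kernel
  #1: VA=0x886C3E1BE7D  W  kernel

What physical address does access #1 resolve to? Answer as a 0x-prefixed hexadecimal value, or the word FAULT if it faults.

Per-access translation:
#0 VA=0x6854241F8C3 (r,kernel):
  L0: frame=0x2B idx=13 entry=0x2D007 [P=1 RW=1 US=1 PS=0]
  L1: frame=0x2D idx=21 entry=0x2F007 [P=1 RW=1 US=1 PS=0]
  L2: frame=0x2F idx=18 entry=0x31007 [P=1 RW=1 US=1 PS=0]
  L3: frame=0x31 idx=31 entry=0x33007 [P=1 RW=1 US=1 PS=0]
  ✓ 0x338C3  — 4 lookups
#1 VA=0x886C3E1BE7D (w,kernel):
  L0: frame=0x2B idx=17 entry=0x37007 [P=1 RW=1 US=1 PS=0]
  L1: frame=0x37 idx=27 entry=0x39007 [P=1 RW=1 US=1 PS=0]
  L2: frame=0x39 idx=31 entry=0x3D007 [P=1 RW=1 US=1 PS=0]
  L3: frame=0x3D idx=27 entry=0x3F007 [P=1 RW=1 US=1 PS=0]
  ✓ 0x3FE7D  — 4 lookups

Access #1 PA: 0x3FE7D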